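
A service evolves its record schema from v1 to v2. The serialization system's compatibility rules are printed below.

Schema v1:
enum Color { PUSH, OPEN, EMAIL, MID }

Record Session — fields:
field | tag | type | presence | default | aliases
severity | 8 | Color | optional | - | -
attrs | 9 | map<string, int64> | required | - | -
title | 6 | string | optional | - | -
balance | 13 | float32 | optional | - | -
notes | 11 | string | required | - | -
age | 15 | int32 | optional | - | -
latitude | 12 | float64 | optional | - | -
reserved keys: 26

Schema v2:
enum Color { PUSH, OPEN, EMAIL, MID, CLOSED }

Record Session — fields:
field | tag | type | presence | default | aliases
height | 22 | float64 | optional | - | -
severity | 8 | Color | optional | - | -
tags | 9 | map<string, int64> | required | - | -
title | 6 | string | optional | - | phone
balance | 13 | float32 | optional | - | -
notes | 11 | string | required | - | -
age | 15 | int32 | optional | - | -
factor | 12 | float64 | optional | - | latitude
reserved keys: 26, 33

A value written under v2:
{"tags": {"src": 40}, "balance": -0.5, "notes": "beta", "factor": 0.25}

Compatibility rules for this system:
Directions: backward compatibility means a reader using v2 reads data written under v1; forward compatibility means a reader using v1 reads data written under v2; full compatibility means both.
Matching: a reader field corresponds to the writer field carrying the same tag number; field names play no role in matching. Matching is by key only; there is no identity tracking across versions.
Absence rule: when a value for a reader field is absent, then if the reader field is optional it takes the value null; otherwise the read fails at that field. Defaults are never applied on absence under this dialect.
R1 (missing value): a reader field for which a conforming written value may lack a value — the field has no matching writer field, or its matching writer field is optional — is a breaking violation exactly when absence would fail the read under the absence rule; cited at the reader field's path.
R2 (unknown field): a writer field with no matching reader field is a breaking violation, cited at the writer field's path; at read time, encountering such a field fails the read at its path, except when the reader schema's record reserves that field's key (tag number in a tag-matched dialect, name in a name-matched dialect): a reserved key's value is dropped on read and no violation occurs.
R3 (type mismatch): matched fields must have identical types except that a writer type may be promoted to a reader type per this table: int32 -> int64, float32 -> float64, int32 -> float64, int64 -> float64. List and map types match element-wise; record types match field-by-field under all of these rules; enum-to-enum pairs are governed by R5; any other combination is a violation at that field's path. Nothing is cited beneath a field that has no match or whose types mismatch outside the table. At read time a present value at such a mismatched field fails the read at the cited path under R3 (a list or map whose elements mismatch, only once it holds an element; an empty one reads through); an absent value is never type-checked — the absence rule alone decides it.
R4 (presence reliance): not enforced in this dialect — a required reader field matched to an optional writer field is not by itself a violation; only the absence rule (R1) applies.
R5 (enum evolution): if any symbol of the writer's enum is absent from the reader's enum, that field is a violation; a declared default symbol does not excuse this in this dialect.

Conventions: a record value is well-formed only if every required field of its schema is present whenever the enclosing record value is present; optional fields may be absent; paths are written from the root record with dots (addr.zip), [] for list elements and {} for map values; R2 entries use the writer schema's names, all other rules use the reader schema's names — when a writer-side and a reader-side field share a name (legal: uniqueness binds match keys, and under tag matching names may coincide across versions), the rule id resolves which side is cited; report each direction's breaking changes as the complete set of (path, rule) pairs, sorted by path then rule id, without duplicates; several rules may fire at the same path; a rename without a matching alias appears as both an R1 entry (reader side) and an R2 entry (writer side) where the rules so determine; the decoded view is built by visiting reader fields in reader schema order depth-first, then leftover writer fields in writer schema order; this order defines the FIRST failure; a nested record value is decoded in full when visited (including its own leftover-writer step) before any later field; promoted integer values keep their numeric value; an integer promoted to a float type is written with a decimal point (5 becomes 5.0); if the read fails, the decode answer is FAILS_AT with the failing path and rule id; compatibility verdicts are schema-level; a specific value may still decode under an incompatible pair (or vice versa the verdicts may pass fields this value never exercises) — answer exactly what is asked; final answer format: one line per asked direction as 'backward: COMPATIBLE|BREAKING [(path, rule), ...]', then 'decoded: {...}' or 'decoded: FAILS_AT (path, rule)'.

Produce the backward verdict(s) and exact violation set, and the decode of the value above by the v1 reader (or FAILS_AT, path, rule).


backward: COMPATIBLE []; decoded: {"severity": null, "attrs": {"src": 40}, "title": null, "balance": -0.5, "notes": "beta", "age": null, "latitude": 0.25}

each type pair in Session: writer, then reader
backward for Session (reader v2, writer v1):
  height: no writer match
  severity: Color -> Color, writer optional; from severity
  tags: map<string, int64> -> map<string, int64>, writer required; from attrs
  title: string -> string, writer optional; from title
  balance: float32 -> float32, writer optional; from balance
  notes: string -> string, writer required; from notes
  age: int32 -> int32, writer optional; from age
  factor: float64 -> float64, writer optional; from latitude
  => backward: COMPATIBLE
decoding the Session value with the v1 reader:
  severity := null (missing; optional => null)
  attrs := {"src": 40} (from writer tags)
  title := null (missing; optional => null)
  balance := -0.5
  notes := "beta"
  age := null (missing; optional => null)
  latitude := 0.25 (from writer factor)
  => decoded: {"severity": null, "attrs": {"src": 40}, "title": null, "balance": -0.5, "notes": "beta", "age": null, "latitude": 0.25}
checking off the Session differences that do not matter here:
  renamed field latitude to factor in record Session (alias latitude declared on the renamed field) -> triggers nothing under Session's printed rules — same verdict
  added field height to record Session: optional float64, tag 22 (in v2 it sits immediately before severity) -> fires only in the forward direction of Session, which is not asked here
  enum Color (field severity in record Session): symbol CLOSED added -> fires only in the forward direction of Session, which is not asked here
  renamed field attrs to tags in record Session -> triggers nothing under Session's printed rules — same verdict


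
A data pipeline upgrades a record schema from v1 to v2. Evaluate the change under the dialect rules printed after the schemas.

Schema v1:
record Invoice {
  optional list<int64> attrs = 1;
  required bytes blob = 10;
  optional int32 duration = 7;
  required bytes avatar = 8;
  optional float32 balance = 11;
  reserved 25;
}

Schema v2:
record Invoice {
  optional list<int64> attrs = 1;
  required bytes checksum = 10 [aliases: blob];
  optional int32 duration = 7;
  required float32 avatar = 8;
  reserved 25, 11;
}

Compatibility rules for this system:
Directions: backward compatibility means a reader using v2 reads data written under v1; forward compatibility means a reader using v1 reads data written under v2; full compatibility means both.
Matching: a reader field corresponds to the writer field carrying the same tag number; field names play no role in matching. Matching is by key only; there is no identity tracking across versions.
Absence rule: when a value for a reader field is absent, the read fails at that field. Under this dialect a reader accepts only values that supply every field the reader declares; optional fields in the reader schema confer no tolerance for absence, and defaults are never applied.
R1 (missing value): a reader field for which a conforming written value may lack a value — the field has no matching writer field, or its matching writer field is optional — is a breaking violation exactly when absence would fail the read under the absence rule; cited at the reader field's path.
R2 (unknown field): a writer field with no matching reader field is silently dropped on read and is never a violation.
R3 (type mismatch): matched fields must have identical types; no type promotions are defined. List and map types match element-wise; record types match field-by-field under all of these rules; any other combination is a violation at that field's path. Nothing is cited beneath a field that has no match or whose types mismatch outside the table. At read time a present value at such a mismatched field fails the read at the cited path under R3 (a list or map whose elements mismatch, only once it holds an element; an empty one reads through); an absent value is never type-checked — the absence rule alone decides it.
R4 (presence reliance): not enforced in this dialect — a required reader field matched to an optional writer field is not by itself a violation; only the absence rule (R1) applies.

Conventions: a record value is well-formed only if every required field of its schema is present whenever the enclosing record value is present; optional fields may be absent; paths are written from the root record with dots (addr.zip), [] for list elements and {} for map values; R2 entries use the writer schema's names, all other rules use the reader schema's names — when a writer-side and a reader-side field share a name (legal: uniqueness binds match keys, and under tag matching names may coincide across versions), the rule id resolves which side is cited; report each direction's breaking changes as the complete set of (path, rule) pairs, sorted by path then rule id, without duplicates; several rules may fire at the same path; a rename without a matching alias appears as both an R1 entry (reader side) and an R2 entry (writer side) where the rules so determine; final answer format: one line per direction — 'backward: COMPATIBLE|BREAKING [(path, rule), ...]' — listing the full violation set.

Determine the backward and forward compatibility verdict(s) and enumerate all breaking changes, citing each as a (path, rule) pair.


the writer's type comes first in each Invoice pair
backward on Invoice — v2 reading data written by v1:
  attrs: paired with writer attrs (list<int64> -> list<int64>; writer optional)
  checksum: paired with writer blob (bytes -> bytes; writer required)
  duration: paired with writer duration (int32 -> int32; writer optional)
  avatar: paired with writer avatar (bytes -> float32; writer required)
  balance (writer side), unknown to reader
  R1 fires at attrs
  R3 fires at avatar
  R1 fires at duration
  => backward: BREAKING (3)
forward on Invoice — v1 reading data written by v2:
  attrs: paired with writer attrs (list<int64> -> list<int64>; writer optional)
  blob: paired with writer checksum (bytes -> bytes; writer required)
  duration: paired with writer duration (int32 -> int32; writer optional)
  avatar: paired with writer avatar (float32 -> bytes; writer required)
  no writer field matches reader balance
  R1 fires at attrs
  R3 fires at avatar
  R1 fires at balance
  R1 fires at duration
  => forward: BREAKING (4)

backward: BREAKING [(attrs, R1), (avatar, R3), (duration, R1)]; forward: BREAKING [(attrs, R1), (avatar, R3), (balance, R1), (duration, R1)]


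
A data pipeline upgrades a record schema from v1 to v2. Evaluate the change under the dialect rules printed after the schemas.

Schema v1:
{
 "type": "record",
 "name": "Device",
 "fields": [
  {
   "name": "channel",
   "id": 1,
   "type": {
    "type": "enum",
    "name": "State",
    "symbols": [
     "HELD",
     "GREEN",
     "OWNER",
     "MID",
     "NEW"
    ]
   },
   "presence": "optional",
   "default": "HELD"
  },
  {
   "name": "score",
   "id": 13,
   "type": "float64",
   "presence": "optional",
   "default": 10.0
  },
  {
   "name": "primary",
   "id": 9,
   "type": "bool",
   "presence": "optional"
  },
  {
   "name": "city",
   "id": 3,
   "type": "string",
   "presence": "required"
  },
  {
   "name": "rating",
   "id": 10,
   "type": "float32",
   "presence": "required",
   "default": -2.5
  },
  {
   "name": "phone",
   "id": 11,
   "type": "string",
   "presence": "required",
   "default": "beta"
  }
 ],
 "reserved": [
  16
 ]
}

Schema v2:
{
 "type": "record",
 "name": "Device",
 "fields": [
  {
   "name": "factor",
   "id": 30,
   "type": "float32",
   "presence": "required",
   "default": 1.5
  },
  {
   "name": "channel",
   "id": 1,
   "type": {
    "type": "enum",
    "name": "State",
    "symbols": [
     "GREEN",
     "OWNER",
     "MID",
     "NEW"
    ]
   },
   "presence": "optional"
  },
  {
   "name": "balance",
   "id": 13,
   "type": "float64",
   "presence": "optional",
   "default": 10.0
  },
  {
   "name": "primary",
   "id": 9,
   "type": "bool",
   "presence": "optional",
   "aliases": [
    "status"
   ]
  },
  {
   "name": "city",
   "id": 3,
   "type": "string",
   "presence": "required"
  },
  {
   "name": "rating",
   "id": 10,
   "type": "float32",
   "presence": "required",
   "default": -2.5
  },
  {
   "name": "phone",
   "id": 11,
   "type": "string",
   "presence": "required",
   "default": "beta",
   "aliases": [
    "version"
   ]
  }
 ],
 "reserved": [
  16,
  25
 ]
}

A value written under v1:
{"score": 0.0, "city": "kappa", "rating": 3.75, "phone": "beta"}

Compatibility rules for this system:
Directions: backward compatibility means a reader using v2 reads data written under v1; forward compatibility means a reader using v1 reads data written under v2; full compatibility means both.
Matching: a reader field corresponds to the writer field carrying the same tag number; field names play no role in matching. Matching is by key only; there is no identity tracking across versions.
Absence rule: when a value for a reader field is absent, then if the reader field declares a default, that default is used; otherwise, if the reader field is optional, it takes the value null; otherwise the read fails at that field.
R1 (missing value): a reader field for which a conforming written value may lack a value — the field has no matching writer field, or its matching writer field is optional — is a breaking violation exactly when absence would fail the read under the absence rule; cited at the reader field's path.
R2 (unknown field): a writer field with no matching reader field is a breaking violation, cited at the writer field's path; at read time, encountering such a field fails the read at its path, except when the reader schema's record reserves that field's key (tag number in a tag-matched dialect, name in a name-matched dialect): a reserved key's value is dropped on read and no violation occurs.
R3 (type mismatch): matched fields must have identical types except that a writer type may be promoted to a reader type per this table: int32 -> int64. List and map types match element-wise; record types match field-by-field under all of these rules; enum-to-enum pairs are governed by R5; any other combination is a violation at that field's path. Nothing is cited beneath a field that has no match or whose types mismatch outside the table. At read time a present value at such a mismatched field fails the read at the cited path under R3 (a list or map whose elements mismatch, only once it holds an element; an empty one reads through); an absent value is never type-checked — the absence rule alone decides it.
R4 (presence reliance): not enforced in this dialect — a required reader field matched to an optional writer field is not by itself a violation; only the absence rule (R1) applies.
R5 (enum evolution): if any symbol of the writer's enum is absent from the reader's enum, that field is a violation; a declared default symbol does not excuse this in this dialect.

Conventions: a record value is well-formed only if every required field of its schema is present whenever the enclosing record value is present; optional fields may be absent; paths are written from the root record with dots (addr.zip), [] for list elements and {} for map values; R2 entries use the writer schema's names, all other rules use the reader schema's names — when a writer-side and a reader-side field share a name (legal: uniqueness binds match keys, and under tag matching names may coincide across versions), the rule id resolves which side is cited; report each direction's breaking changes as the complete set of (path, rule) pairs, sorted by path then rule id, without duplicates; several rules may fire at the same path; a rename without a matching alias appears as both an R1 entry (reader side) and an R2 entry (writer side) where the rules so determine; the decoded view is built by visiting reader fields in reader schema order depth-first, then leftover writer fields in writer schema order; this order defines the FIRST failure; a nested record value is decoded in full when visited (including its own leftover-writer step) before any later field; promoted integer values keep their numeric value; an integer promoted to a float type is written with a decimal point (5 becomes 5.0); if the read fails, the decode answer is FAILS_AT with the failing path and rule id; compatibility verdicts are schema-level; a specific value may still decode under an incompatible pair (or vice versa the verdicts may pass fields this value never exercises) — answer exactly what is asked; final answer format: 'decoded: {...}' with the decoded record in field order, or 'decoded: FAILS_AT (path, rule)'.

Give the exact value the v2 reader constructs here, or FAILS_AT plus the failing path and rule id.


the writer's type comes first in each Device pair
migrating the Device value to v2:
  factor := 1.5 (no value, default fills)
  channel := null (not supplied -> null)
  balance := 0.0 (from writer score)
  primary := null (not supplied -> null)
  city := "kappa"
  rating := 3.75
  phone := "beta"
  => decoded: {"factor": 1.5, "channel": null, "balance": 0.0, "primary": null, "city": "kappa", "rating": 3.75, "phone": "beta"}

decoded: {"factor": 1.5, "channel": null, "balance": 0.0, "primary": null, "city": "kappa", "rating": 3.75, "phone": "beta"}


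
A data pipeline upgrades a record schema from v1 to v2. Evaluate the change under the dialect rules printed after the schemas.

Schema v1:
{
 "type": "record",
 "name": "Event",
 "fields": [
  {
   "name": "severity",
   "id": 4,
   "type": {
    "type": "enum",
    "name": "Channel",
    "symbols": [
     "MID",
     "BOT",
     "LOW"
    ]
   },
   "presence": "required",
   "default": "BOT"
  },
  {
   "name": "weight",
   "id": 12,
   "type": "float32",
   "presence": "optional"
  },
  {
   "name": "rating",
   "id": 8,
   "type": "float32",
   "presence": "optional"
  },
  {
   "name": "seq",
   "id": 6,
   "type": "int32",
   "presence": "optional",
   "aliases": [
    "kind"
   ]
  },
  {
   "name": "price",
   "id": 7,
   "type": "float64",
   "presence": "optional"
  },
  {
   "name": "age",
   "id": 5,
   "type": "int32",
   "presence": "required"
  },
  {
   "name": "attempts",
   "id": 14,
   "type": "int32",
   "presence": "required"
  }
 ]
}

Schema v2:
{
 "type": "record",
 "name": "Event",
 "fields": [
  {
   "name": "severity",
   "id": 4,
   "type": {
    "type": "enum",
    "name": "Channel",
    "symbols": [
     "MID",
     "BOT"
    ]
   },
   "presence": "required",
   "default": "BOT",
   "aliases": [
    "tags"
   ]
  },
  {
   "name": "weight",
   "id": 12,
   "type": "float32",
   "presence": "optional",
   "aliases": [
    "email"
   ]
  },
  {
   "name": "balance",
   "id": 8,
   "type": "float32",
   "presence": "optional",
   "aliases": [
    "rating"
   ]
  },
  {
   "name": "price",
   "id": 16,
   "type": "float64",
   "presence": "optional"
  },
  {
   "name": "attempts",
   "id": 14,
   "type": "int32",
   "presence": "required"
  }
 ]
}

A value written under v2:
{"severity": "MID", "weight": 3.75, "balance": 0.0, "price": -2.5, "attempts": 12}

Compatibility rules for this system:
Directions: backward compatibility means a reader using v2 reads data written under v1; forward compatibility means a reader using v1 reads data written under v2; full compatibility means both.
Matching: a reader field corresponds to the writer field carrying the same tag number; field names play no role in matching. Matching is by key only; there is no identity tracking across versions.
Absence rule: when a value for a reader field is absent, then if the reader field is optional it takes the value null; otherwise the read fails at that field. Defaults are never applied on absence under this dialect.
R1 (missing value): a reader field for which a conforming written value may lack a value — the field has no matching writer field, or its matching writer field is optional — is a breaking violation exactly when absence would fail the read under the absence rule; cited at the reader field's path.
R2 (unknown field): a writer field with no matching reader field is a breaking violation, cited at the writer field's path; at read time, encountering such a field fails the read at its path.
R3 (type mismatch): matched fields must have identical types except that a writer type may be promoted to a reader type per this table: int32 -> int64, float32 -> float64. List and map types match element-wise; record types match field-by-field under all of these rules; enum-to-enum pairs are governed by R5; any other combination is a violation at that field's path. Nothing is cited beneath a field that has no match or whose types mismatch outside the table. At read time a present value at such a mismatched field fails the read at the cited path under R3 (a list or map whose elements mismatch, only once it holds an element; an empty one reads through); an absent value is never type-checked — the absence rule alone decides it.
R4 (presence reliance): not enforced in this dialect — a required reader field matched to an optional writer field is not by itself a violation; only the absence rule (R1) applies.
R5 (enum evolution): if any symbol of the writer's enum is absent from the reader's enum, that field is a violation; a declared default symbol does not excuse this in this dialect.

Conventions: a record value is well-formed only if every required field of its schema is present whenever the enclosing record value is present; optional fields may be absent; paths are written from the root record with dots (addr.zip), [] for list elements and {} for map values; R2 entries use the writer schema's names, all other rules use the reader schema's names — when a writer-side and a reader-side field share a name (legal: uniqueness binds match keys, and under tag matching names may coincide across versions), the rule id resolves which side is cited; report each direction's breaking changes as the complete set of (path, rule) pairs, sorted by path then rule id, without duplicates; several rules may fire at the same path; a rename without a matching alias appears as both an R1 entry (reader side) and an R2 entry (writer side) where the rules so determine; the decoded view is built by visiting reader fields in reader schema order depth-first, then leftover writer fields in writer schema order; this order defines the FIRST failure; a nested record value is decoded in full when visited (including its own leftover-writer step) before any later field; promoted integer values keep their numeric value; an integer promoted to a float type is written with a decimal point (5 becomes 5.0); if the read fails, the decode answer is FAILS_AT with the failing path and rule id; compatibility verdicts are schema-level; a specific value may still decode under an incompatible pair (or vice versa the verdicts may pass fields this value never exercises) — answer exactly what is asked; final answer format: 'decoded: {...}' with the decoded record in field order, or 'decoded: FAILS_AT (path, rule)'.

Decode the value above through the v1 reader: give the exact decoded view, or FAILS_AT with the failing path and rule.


decoded: FAILS_AT (age, R1)

each type pair in Event: writer, then reader
decoding the Event value with the v1 reader:
  severity := "MID"
  weight := 3.75
  rating := 0.0 (from writer balance)
  seq := null (absent, optional -> null)
  price := null (absent, optional -> null)
  read fails at age under R1 (no fill)
  => FAILS_AT (age, R1)
checking off the Event differences that do not matter here:
  enum Channel (field severity in record Event): symbol LOW removed -> matters for Event compatibility verdicts, not for this value's decode
  field price in record Event: tag 7 changed to 16 -> matters for Event compatibility verdicts, not for this value's decode
  removed field seq from record Event -> matters for Event compatibility verdicts, not for this value's decode
  renamed field rating to balance in record Event (alias rating declared on the renamed field) -> triggers nothing under the printed rules; the Event answer is the same either way


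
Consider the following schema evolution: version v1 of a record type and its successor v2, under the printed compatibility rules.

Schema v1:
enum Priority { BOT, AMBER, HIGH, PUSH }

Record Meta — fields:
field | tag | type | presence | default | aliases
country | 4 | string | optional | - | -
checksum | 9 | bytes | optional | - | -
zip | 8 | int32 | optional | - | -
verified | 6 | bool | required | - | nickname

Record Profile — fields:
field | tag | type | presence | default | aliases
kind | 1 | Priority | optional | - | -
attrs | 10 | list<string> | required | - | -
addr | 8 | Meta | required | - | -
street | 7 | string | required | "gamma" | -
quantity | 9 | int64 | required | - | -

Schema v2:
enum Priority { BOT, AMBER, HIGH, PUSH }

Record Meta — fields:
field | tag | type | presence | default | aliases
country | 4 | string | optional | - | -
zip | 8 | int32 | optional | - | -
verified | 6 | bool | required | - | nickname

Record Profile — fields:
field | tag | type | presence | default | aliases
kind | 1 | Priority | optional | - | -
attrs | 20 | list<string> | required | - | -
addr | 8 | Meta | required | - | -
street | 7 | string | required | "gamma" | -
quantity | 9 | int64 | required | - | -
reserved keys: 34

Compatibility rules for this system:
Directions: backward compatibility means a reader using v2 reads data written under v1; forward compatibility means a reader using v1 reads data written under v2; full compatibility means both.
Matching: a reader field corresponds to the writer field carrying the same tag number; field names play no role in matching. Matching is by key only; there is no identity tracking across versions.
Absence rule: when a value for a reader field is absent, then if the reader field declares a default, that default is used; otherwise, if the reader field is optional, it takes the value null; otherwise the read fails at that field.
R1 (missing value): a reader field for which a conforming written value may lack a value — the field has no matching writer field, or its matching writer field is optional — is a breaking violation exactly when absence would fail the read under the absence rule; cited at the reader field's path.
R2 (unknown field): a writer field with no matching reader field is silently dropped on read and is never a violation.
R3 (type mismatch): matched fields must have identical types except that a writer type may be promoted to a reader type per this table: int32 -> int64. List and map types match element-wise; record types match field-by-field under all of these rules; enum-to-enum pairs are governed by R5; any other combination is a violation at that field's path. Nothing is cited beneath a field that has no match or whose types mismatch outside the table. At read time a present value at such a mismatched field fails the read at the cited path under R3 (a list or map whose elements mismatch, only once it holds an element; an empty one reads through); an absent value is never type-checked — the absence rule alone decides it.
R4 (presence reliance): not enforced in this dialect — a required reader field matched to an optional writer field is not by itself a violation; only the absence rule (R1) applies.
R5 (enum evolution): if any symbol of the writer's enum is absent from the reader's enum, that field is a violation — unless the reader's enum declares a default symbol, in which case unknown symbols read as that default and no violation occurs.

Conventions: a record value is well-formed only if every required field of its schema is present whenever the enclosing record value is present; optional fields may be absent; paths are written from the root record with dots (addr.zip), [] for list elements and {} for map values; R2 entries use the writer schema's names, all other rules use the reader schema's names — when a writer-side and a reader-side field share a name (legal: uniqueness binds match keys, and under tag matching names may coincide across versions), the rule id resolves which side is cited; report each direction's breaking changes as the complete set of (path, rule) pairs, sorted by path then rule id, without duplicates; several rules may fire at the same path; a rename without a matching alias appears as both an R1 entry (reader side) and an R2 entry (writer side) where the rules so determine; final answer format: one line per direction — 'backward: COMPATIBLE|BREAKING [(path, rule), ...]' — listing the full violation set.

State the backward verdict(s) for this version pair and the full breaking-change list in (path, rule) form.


backward: BREAKING [(attrs, R1)]

the writer's type comes first in each Profile pair
backward on Profile — v2 reading data written by v1:
  kind: paired with writer kind (Priority -> Priority; writer optional)
  attrs: no writer match
  addr: paired with writer addr (Meta -> Meta; writer required)
  street: paired with writer street (string -> string; writer required)
  quantity: paired with writer quantity (int64 -> int64; writer required)
  leftover writer field: attrs
  addr.country: paired with writer addr.country (string -> string; writer optional)
  addr.zip: paired with writer addr.zip (int32 -> int32; writer optional)
  addr.verified: paired with writer addr.verified (bool -> bool; writer required)
  leftover writer field: addr.checksum
  rule R1 violated at attrs
  => backward verdict for Profile: BREAKING, 1 violation(s)
remaining Profile differences; none change what is asked:
  removed field checksum from record Meta -> no rule fires on it in Profile's dialect; the asked verdict holds


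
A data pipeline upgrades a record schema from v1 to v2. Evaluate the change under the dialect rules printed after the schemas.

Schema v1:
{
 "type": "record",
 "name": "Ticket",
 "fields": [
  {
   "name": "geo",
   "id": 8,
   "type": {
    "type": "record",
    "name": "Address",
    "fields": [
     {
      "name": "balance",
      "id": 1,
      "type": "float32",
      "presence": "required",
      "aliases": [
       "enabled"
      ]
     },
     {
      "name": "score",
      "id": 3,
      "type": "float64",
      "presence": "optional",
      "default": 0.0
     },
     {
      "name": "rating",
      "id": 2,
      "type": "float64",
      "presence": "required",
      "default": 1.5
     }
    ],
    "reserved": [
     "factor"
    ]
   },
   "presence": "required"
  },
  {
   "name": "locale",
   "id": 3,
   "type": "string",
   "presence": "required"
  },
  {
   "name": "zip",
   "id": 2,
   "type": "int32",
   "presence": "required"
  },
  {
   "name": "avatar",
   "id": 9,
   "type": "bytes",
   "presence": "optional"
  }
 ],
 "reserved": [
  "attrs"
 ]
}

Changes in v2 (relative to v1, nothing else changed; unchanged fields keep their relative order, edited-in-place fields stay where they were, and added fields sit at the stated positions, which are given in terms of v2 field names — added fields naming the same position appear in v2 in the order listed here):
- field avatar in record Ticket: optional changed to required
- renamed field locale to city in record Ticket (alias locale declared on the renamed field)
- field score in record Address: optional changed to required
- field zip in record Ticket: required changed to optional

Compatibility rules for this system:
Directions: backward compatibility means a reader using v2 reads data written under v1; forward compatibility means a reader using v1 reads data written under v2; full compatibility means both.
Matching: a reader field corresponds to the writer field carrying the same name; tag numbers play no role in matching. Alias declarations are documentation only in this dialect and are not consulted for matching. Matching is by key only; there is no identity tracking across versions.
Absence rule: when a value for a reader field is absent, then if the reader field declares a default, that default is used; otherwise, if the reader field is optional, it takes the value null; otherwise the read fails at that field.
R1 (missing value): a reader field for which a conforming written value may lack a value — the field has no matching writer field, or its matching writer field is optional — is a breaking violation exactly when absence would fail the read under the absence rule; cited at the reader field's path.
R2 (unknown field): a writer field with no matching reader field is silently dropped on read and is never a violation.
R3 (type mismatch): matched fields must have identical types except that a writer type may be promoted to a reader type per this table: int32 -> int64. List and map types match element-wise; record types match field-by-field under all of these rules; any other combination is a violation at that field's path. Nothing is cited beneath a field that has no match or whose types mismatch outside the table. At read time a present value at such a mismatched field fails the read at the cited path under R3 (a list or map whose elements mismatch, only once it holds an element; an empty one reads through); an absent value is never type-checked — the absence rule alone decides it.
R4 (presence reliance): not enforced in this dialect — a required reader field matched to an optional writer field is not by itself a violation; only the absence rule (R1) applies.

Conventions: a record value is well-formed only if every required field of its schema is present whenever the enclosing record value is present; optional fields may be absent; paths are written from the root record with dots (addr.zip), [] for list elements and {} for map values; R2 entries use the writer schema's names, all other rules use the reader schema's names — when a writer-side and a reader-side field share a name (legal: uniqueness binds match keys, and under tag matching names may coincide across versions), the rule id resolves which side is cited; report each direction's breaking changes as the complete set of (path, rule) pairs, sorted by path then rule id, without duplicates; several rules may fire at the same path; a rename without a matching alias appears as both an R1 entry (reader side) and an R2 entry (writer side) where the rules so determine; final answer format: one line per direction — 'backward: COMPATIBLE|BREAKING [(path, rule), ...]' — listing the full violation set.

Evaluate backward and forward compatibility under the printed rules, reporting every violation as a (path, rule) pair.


arrows below run writer -> reader for Ticket
backward analysis of Ticket with v2 as reader and v1 as writer:
  geo: paired with writer geo (Address -> Address; writer required)
  city: no writer-side match
  zip: paired with writer zip (int32 -> int32; writer required)
  avatar: paired with writer avatar (bytes -> bytes; writer optional)
  writer locale: unknown to reader
  geo.balance: paired with writer geo.balance (float32 -> float32; writer required)
  geo.score: paired with writer geo.score (float64 -> float64; writer optional)
  geo.rating: paired with writer geo.rating (float64 -> float64; writer required)
  rule R1 violated at avatar
  rule R1 violated at city
  => backward: BREAKING (2)
forward analysis of Ticket with v1 as reader and v2 as writer:
  geo: paired with writer geo (Address -> Address; writer required)
  locale: no writer-side match
  zip: paired with writer zip (int32 -> int32; writer optional)
  avatar: paired with writer avatar (bytes -> bytes; writer required)
  writer city: unknown to reader
  geo.balance: paired with writer geo.balance (float32 -> float32; writer required)
  geo.score: paired with writer geo.score (float64 -> float64; writer required)
  geo.rating: paired with writer geo.rating (float64 -> float64; writer required)
  rule R1 violated at locale
  rule R1 violated at zip
  => forward: BREAKING (2)

backward: BREAKING [(avatar, R1), (city, R1)]; forward: BREAKING [(locale, R1), (zip, R1)]


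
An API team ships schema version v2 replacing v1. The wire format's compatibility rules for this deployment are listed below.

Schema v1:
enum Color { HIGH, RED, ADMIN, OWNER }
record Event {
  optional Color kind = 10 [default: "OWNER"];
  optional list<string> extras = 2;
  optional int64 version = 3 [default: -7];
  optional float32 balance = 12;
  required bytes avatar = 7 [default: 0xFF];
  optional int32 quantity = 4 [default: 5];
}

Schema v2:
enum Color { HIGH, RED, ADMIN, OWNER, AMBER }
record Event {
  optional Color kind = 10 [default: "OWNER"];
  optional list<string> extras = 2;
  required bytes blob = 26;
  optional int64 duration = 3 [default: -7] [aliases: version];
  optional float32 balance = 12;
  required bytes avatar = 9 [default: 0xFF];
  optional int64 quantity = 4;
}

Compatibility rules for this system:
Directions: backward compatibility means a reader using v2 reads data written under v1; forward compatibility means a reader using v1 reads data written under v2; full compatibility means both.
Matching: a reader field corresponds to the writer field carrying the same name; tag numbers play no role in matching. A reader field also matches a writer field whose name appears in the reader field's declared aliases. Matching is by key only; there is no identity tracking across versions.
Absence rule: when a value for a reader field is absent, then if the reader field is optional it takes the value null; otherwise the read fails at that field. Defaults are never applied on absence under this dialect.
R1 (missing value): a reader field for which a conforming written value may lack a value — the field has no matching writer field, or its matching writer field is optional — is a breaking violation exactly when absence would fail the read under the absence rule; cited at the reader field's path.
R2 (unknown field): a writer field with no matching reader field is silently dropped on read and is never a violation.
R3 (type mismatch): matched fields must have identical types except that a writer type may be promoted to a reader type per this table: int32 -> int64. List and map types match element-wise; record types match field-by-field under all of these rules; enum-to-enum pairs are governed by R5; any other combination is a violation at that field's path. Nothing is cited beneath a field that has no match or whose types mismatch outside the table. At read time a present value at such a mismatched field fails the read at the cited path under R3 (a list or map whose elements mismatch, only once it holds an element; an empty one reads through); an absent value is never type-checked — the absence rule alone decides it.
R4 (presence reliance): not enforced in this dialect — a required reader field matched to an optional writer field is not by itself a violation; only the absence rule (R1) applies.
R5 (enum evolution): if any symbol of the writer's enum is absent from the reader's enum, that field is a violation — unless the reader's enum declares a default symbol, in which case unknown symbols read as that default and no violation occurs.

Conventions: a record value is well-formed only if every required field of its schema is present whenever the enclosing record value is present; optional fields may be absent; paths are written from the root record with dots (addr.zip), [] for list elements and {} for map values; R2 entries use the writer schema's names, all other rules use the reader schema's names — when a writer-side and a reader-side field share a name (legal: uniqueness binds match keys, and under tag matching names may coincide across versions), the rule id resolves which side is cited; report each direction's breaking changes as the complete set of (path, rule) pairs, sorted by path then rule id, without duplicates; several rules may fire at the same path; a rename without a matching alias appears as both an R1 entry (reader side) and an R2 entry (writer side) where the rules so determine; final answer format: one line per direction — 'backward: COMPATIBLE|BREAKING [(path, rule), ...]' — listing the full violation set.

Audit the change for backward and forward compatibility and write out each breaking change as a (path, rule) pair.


arrows below run writer -> reader for Event
backward for Event (reader v2, writer v1):
  writer optional, Color -> Color: reader kind maps from writer kind
  writer optional, list<string> -> list<string>: reader extras maps from writer extras
  blob has no writer counterpart
  writer optional, int64 -> int64: reader duration maps from writer version
  writer optional, float32 -> float32: reader balance maps from writer balance
  writer required, bytes -> bytes: reader avatar maps from writer avatar
  writer optional, int32 -> int64: reader quantity maps from writer quantity
  breaking: (blob, R1)
  backward on Event therefore BREAKING (1)
forward for Event (reader v1, writer v2):
  writer optional, Color -> Color: reader kind maps from writer kind
  writer optional, list<string> -> list<string>: reader extras maps from writer extras
  version has no writer counterpart
  writer optional, float32 -> float32: reader balance maps from writer balance
  writer required, bytes -> bytes: reader avatar maps from writer avatar
  writer optional, int64 -> int32: reader quantity maps from writer quantity
  writer field blob has no reader counterpart
  writer field duration has no reader counterpart
  breaking: (kind, R5)
  breaking: (quantity, R3)
  forward on Event therefore BREAKING (2)

backward: BREAKING [(blob, R1)]; forward: BREAKING [(kind, R5), (quantity, R3)]
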